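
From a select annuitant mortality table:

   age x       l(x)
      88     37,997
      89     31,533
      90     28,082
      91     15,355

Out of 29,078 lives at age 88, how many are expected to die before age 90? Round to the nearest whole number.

The relevant probability is 1 − 28,082/37,997 = 0.260942.
Expected number = 29,078 × 0.260942 = 7588.

7588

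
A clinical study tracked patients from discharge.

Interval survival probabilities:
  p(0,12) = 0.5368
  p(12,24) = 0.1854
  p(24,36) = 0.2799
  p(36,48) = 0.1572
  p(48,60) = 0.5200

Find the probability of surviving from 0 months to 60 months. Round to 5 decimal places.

P(survive 0→60) = 0.5368 × 0.1854 × 0.2799 × 0.1572 × 0.5200.
= 0.002277.

0.00228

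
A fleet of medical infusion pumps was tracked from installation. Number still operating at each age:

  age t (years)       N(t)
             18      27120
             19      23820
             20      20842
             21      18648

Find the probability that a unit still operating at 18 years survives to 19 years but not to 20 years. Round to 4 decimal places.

This is the probability of reaching 19 but not 20, conditional on being operational at 18: (N(19) − N(20)) / N(18).
= (23820 − 20842) / 27120 = 2978 / 27120 = 0.109808.

0.1098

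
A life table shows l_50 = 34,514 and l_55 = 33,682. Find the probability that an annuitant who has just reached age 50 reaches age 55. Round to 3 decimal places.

We want 5p50 = l_55/l_50.
The conditional survival probability is l_55/l_50 = 33,682/34,514 = 0.975894.

0.976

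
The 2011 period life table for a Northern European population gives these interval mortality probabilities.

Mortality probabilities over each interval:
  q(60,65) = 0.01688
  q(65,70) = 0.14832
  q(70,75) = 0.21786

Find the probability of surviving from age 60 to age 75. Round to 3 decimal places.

0.655

P(survive 60→75) = (1 − 0.01688) × (1 − 0.14832) × (1 − 0.21786).
= 0.98312 × 0.85168 × 0.78214 = 0.654889.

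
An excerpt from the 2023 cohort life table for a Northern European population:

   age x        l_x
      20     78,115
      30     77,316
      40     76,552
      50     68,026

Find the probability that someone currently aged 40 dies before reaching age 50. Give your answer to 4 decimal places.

0.1114

P(die before 50 | alive at 40) = 1 − l_50/l_40 = 1 − 68,026/76,552 = (8,526)/76,552 = 0.111375.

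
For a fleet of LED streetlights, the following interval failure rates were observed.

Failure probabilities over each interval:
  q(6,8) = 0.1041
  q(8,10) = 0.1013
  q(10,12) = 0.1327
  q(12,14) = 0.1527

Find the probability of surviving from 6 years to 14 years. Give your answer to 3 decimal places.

0.592

The overall survival probability is (1 − 0.1041) × (1 − 0.1013) × (1 − 0.1327) × (1 − 0.1527).
= 0.8959 × 0.8987 × 0.8673 × 0.8473 = 0.591672.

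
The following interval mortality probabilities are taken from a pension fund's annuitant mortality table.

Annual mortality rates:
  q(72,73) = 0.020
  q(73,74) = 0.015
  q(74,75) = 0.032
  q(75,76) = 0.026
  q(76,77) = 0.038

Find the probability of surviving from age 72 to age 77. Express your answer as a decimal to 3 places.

0.876

The overall survival probability is (1 − 0.020) × (1 − 0.015) × (1 − 0.032) × (1 − 0.026) × (1 − 0.038).
= 0.980 × 0.985 × 0.968 × 0.974 × 0.962 = 0.875531.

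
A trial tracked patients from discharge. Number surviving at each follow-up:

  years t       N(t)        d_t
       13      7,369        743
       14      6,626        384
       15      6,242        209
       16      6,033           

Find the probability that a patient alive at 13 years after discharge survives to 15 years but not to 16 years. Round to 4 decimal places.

0.0284

This is the probability of reaching 15 but not 16, conditional on being alive at 13: (N(15) − N(16)) / N(13).
= (6,242 − 6,033) / 7,369 = 209 / 7,369 = 0.028362.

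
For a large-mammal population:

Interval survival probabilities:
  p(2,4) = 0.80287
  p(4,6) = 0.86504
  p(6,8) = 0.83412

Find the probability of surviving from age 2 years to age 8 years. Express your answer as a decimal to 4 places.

P(survive 2→8) = 0.80287 × 0.86504 × 0.83412.
= 0.579309.

0.5793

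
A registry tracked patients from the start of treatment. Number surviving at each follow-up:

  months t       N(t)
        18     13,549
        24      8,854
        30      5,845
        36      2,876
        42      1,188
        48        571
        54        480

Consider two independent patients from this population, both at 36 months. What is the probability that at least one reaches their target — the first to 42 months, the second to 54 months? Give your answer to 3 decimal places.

p₁ = N(42)/N(36) = 1,188/2,876 = 0.413074; p₂ = N(54)/N(36) = 480/2,876 = 0.166898.
P(at least one) = 1 − (1−p₁)(1−p₂) = 1 − 0.586926 × 0.833102 = 0.511031.

0.511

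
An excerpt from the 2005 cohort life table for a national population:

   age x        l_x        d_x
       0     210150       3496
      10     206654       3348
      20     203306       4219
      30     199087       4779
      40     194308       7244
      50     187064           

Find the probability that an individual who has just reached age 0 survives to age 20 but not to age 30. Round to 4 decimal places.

This is the probability of reaching 20 but not 30, conditional on being alive at 0: (l_20 − l_30) / l_0.
= (203306 − 199087) / 210150 = 4219 / 210150 = 0.020076.

0.0201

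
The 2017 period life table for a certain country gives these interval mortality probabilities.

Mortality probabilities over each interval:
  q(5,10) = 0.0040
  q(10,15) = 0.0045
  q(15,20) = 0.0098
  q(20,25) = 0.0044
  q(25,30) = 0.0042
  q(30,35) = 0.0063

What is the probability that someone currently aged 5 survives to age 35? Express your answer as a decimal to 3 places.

Chaining the interval survival probabilities: (1 − 0.0040) × (1 − 0.0045) × (1 − 0.0098) × (1 − 0.0044) × (1 − 0.0042) × (1 − 0.0063).
= 0.9960 × 0.9955 × 0.9902 × 0.9956 × 0.9958 × 0.9937 = 0.967244.

0.967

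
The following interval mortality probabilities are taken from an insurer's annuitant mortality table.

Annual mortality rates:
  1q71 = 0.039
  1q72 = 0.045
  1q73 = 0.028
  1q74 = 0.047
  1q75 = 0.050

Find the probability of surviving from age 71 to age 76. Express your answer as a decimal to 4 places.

Chaining the interval survival probabilities: (1 − 0.039) × (1 − 0.045) × (1 − 0.028) × (1 − 0.047) × (1 − 0.050).
= 0.961 × 0.955 × 0.972 × 0.953 × 0.950 = 0.807625.

0.8076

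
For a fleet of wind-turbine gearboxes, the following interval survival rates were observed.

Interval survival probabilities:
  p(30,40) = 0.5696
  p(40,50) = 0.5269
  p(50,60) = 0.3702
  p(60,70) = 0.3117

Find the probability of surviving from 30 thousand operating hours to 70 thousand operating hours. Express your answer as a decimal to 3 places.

0.035

Chaining the interval survival probabilities: 0.5696 × 0.5269 × 0.3702 × 0.3117.
= 0.034632.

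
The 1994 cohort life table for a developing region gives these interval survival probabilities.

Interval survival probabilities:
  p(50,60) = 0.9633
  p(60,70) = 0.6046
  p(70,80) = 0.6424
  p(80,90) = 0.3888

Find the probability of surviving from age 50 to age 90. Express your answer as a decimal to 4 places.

Survival from 50 to 90 is the product of surviving each interval: 0.9633 × 0.6046 × 0.6424 × 0.3888.
= 0.145466.

0.1455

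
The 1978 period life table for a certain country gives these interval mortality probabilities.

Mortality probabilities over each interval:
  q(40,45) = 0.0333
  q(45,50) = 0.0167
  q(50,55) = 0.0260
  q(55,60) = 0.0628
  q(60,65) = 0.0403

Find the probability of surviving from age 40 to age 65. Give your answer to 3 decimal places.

P(survive 40→65) = (1 − 0.0333) × (1 − 0.0167) × (1 − 0.0260) × (1 − 0.0628) × (1 − 0.0403).
= 0.9667 × 0.9833 × 0.9740 × 0.9372 × 0.9597 = 0.832731.

0.833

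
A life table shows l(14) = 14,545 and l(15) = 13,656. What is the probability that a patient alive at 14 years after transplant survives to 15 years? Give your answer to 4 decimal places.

The conditional survival probability is l(15)/l(14) = 13,656/14,545 = 0.938879.

0.9389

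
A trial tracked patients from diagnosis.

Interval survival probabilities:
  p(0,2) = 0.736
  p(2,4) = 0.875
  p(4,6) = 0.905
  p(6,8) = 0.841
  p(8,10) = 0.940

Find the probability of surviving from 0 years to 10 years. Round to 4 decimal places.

0.4607

P(survive 0→10) = 0.736 × 0.875 × 0.905 × 0.841 × 0.940.
= 0.460743.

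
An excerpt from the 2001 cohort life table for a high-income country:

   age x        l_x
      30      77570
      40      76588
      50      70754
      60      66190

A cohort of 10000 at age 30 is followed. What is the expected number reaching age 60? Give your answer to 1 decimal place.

8532.9

The relevant probability is 66190/77570 = 0.853294.
Expected number = 10000 × 0.853294 = 8532.9.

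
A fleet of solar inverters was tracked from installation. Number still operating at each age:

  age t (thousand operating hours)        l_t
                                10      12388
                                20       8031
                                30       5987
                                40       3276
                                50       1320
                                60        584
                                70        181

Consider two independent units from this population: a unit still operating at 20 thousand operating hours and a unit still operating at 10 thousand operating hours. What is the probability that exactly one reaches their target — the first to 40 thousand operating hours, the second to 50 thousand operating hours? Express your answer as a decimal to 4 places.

0.4275

p₁ = l_40/l_20 = 3276/8031 = 0.407919; p₂ = l_50/l_10 = 1320/12388 = 0.106555.
P(exactly one) = p₁(1−p₂) + (1−p₁)p₂ = 0.364453 + 0.063089 = 0.427542.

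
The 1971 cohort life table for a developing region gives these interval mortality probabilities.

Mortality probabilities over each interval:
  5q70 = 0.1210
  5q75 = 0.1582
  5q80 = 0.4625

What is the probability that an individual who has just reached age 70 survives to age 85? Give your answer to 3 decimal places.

Survival from 70 to 85 is the product of surviving each interval: (1 − 0.1210) × (1 − 0.1582) × (1 − 0.4625).
= 0.8790 × 0.8418 × 0.5375 = 0.397719.

0.398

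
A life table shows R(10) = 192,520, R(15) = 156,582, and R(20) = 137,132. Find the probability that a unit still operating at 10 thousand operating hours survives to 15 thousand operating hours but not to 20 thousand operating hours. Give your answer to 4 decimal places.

0.1010

This is the probability of reaching 15 but not 20, conditional on being operational at 10: (R(15) − R(20)) / R(10).
= (156,582 − 137,132) / 192,520 = 19,450 / 192,520 = 0.101028.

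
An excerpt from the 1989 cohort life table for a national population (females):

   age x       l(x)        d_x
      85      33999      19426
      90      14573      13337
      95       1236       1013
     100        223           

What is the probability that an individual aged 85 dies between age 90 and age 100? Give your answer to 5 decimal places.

0.42207

This is the probability of reaching 90 but not 100, conditional on being alive at 85: (l(90) − l(100)) / l(85).
= (14573 − 223) / 33999 = 14350 / 33999 = 0.422071.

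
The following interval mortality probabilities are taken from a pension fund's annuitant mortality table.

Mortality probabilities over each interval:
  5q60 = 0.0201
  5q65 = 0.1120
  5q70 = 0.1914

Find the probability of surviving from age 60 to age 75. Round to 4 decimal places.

0.7036

The overall survival probability is (1 − 0.0201) × (1 − 0.1120) × (1 − 0.1914).
= 0.9799 × 0.8880 × 0.8086 = 0.703604.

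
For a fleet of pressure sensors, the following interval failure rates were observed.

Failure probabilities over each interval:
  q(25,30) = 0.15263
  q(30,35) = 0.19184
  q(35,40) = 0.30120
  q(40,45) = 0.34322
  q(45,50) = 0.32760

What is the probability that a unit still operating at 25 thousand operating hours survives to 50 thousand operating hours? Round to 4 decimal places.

Chaining the interval survival probabilities: (1 − 0.15263) × (1 − 0.19184) × (1 − 0.30120) × (1 − 0.34322) × (1 − 0.32760).
= 0.84737 × 0.80816 × 0.69880 × 0.65678 × 0.67240 = 0.211335.

0.2113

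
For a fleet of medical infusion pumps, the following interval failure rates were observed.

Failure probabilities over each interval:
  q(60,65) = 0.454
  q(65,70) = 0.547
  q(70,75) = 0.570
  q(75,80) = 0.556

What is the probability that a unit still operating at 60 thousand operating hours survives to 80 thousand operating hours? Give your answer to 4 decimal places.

0.0472

Chaining the interval survival probabilities: (1 − 0.454) × (1 − 0.547) × (1 − 0.570) × (1 − 0.556).
= 0.546 × 0.453 × 0.430 × 0.444 = 0.047222.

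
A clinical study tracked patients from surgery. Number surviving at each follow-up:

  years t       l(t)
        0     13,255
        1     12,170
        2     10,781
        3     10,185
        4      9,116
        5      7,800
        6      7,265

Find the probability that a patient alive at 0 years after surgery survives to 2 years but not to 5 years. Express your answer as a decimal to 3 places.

This is the probability of reaching 2 but not 5, conditional on being alive at 0: (l(2) − l(5)) / l(0).
= (10,781 − 7,800) / 13,255 = 2,981 / 13,255 = 0.224896.

0.225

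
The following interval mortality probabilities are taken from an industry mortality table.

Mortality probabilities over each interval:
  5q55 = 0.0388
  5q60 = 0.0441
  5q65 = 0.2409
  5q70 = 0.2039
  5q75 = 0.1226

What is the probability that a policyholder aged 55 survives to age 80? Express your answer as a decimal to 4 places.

0.4872

Survival from 55 to 80 is the product of surviving each interval: (1 − 0.0388) × (1 − 0.0441) × (1 − 0.2409) × (1 − 0.2039) × (1 − 0.1226).
= 0.9612 × 0.9559 × 0.7591 × 0.7961 × 0.8774 = 0.487181.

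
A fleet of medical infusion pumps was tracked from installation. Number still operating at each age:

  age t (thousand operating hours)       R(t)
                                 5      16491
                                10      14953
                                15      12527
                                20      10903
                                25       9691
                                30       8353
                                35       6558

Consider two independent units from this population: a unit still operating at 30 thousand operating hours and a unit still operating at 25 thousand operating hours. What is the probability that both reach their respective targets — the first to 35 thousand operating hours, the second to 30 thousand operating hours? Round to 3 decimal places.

p₁ = R(35)/R(30) = 6558/8353 = 0.785107; p₂ = R(30)/R(25) = 8353/9691 = 0.861934.
P(both) = p₁ × p₂ = 0.785107 × 0.861934 = 0.676710.

0.677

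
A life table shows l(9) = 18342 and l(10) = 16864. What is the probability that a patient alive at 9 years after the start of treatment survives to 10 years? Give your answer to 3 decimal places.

0.919

The conditional survival probability is l(10)/l(9) = 16864/18342 = 0.919420.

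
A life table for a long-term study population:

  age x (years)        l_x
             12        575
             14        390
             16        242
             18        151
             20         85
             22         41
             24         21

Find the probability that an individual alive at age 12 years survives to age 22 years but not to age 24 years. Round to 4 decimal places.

This is the probability of reaching 22 but not 24, conditional on being alive at 12: (l_22 − l_24) / l_12.
= (41 − 21) / 575 = 20 / 575 = 0.034783.

0.0348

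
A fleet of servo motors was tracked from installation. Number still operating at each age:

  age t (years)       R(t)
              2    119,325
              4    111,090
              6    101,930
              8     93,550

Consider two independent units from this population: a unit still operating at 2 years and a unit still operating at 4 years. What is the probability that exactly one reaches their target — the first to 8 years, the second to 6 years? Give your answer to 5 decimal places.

0.26284

p₁ = R(8)/R(2) = 93,550/119,325 = 0.783993; p₂ = R(6)/R(4) = 101,930/111,090 = 0.917544.
P(exactly one) = p₁(1−p₂) + (1−p₁)p₂ = 0.064645 + 0.198196 = 0.262841.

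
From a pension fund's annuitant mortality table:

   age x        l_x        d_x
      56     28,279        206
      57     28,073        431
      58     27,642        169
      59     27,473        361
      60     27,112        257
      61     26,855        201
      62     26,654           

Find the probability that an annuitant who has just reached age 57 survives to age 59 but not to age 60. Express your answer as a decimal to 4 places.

0.0129

This is the probability of reaching 59 but not 60, conditional on being alive at 57: (l_59 − l_60) / l_57.
= (27,473 − 27,112) / 28,073 = 361 / 28,073 = 0.012859.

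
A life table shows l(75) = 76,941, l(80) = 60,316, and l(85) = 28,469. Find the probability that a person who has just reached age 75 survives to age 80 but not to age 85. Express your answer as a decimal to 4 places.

This is the probability of reaching 80 but not 85, conditional on being alive at 75: (l(80) − l(85)) / l(75).
= (60,316 − 28,469) / 76,941 = 31,847 / 76,941 = 0.413915.

0.4139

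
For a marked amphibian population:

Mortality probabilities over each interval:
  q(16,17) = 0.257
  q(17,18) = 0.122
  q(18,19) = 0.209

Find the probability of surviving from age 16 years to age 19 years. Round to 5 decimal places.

Chaining the interval survival probabilities: (1 − 0.257) × (1 − 0.122) × (1 − 0.209).
= 0.743 × 0.878 × 0.791 = 0.516012.

0.51601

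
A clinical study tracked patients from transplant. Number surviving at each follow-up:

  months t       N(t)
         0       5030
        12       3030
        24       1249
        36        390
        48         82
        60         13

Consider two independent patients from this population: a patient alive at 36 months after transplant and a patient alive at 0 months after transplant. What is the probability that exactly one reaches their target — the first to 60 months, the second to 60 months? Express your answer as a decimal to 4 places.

p₁ = N(60)/N(36) = 13/390 = 0.033333; p₂ = N(60)/N(0) = 13/5030 = 0.002584.
P(exactly one) = p₁(1−p₂) + (1−p₁)p₂ = 0.033247 + 0.002498 = 0.035745.

0.0357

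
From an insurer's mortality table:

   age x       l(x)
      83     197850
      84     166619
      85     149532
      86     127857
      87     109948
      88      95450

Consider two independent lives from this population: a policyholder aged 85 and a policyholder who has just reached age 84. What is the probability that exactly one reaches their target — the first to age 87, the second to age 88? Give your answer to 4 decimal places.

0.4657

p₁ = l(87)/l(85) = 109948/149532 = 0.735281; p₂ = l(88)/l(84) = 95450/166619 = 0.572864.
P(exactly one) = p₁(1−p₂) + (1−p₁)p₂ = 0.314065 + 0.151648 = 0.465713.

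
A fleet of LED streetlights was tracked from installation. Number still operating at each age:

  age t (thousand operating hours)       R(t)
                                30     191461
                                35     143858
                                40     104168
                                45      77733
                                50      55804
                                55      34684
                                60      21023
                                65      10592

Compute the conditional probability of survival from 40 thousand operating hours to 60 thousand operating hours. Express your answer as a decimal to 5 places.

The conditional survival probability is R(60)/R(40) = 21023/104168 = 0.201818.

0.20182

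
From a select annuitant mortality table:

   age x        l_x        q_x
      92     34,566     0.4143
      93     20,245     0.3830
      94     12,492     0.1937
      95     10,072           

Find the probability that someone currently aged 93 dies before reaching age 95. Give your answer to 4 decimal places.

0.5025

P(die before 95 | alive at 93) = 1 − l_95/l_93 = 1 − 10,072/20,245 = (10,173)/20,245 = 0.502494.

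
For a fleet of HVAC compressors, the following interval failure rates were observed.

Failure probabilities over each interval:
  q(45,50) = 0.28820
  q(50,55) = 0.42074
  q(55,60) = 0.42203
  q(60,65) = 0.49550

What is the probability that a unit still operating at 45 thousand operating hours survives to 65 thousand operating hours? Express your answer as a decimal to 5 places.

0.12023

P(survive 45→65) = (1 − 0.28820) × (1 − 0.42074) × (1 − 0.42203) × (1 − 0.49550).
= 0.71180 × 0.57926 × 0.57797 × 0.50450 = 0.120226.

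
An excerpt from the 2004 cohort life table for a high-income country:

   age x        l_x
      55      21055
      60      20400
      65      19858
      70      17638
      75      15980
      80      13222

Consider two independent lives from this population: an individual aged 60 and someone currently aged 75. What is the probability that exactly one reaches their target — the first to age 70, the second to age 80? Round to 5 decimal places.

p₁ = l_70/l_60 = 17638/20400 = 0.864608; p₂ = l_80/l_75 = 13222/15980 = 0.827409.
P(exactly one) = p₁(1−p₂) + (1−p₁)p₂ = 0.149224 + 0.112025 = 0.261248.

0.26125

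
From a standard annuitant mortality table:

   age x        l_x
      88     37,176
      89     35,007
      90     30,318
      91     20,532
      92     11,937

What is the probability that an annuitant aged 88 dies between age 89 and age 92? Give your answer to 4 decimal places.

0.6206

This is the probability of reaching 89 but not 92, conditional on being alive at 88: (l_89 − l_92) / l_88.
= (35,007 − 11,937) / 37,176 = 23,070 / 37,176 = 0.620562.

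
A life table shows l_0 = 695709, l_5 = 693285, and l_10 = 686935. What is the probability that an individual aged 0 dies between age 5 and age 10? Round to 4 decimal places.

0.0091

This is the probability of reaching 5 but not 10, conditional on being alive at 0: (l_5 − l_10) / l_0.
= (693285 − 686935) / 695709 = 6350 / 695709 = 0.009127.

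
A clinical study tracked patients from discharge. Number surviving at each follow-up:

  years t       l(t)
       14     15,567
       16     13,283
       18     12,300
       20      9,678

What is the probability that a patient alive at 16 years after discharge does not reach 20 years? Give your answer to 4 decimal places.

P(die before 20 | alive at 16) = 1 − l(20)/l(16) = 1 − 9,678/13,283 = (3,605)/13,283 = 0.271400.

0.2714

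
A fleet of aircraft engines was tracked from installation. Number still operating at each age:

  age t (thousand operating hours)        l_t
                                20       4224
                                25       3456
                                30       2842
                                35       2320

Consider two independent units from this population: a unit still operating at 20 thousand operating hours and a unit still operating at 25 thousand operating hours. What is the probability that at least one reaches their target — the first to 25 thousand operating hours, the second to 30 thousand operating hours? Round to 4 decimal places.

p₁ = l_25/l_20 = 3456/4224 = 0.818182; p₂ = l_30/l_25 = 2842/3456 = 0.822338.
P(at least one) = 1 − (1−p₁)(1−p₂) = 1 − 0.181818 × 0.177662 = 0.967698.

0.9677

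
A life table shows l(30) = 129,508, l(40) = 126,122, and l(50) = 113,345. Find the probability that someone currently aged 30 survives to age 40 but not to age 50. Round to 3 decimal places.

0.099

This is the probability of reaching 40 but not 50, conditional on being alive at 30: (l(40) − l(50)) / l(30).
= (126,122 − 113,345) / 129,508 = 12,777 / 129,508 = 0.098658.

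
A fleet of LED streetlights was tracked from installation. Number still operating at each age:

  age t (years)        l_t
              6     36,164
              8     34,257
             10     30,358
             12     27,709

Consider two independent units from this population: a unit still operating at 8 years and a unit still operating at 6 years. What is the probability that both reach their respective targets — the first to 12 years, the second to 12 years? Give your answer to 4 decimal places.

p₁ = l_12/l_8 = 27,709/34,257 = 0.808857; p₂ = l_12/l_6 = 27,709/36,164 = 0.766204.
P(both) = p₁ × p₂ = 0.808857 × 0.766204 = 0.619749.

0.6197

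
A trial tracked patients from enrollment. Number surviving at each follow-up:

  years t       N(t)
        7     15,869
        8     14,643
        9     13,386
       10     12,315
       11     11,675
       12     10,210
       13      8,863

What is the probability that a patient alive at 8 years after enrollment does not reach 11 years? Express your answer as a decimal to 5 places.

0.20269

P(die before 11 | alive at 8) = 1 − N(11)/N(8) = 1 − 11,675/14,643 = (2,968)/14,643 = 0.202691.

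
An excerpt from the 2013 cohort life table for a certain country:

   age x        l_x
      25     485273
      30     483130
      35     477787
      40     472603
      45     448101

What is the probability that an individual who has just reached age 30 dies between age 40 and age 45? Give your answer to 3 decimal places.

We want 10|5q30 = (l_40 − l_45)/l_30.
This is the probability of reaching 40 but not 45, conditional on being alive at 30: (l_40 − l_45) / l_30.
= (472603 − 448101) / 483130 = 24502 / 483130 = 0.050715.

0.051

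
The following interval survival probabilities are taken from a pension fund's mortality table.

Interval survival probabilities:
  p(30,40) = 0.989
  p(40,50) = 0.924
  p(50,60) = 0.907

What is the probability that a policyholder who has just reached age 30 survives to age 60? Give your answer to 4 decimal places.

0.8288

Chaining the interval survival probabilities: 0.989 × 0.924 × 0.907.
= 0.828849.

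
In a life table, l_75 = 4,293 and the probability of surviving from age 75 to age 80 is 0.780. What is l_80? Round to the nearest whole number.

3349

l_80 = l_75 × p = 4,293 × 0.780 = 3349.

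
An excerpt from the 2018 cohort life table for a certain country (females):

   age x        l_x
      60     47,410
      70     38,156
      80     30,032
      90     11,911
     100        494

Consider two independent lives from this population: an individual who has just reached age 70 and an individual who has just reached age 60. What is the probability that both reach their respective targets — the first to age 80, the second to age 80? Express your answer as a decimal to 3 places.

p₁ = l_80/l_70 = 30,032/38,156 = 0.787085; p₂ = l_80/l_60 = 30,032/47,410 = 0.633453.
P(both) = p₁ × p₂ = 0.787085 × 0.633453 = 0.498581.

0.499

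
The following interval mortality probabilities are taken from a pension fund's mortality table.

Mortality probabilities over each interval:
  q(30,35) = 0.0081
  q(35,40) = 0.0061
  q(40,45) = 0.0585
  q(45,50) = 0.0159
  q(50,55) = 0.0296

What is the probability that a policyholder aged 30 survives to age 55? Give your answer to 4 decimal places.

0.8864

Survival from 30 to 55 is the product of surviving each interval: (1 − 0.0081) × (1 − 0.0061) × (1 − 0.0585) × (1 − 0.0159) × (1 − 0.0296).
= 0.9919 × 0.9939 × 0.9415 × 0.9841 × 0.9704 = 0.886382.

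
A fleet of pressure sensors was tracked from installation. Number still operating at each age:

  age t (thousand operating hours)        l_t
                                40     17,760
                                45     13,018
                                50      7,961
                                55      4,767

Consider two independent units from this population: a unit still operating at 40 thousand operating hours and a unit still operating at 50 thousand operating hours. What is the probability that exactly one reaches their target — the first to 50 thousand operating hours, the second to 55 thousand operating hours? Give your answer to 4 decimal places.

0.5102

p₁ = l_50/l_40 = 7,961/17,760 = 0.448255; p₂ = l_55/l_50 = 4,767/7,961 = 0.598794.
P(exactly one) = p₁(1−p₂) + (1−p₁)p₂ = 0.179843 + 0.330382 = 0.510224.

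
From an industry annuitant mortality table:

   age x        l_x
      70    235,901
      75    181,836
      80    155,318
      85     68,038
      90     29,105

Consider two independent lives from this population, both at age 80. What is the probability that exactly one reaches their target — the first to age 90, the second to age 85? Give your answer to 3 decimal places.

0.461

p₁ = l_90/l_80 = 29,105/155,318 = 0.187390; p₂ = l_85/l_80 = 68,038/155,318 = 0.438056.
P(exactly one) = p₁(1−p₂) + (1−p₁)p₂ = 0.105303 + 0.355969 = 0.461271.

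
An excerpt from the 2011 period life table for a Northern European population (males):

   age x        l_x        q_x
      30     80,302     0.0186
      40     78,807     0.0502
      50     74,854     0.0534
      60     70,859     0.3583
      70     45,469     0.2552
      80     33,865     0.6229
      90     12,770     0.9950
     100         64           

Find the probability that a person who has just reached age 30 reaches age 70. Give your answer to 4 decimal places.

0.5662

The conditional survival probability is l_70/l_30 = 45,469/80,302 = 0.566225.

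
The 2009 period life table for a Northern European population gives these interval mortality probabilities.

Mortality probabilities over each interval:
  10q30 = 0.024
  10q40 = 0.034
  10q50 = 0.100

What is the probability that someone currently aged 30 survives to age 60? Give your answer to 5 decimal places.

Survival from 30 to 60 is the product of surviving each interval: (1 − 0.024) × (1 − 0.034) × (1 − 0.100).
= 0.976 × 0.966 × 0.900 = 0.848534.

0.84853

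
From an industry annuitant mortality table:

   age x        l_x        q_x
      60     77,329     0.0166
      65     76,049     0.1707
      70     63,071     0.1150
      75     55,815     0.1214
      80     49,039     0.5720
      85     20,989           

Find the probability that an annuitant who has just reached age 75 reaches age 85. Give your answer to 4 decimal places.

We want 10p75 = l_85/l_75.
The conditional survival probability is l_85/l_75 = 20,989/55,815 = 0.376046.

0.3760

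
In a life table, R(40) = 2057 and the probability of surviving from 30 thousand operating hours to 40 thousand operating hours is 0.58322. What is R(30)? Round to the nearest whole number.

R(30) = R(40) / p = 2057 / 0.58322 = 3527.

3527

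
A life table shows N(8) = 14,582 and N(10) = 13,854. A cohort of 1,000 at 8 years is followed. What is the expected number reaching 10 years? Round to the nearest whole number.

950

The relevant probability is 13,854/14,582 = 0.950075.
Expected number = 1,000 × 0.950075 = 950.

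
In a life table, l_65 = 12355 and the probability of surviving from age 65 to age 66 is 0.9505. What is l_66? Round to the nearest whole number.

l_66 = l_65 × p = 12355 × 0.9505 = 11743.

11743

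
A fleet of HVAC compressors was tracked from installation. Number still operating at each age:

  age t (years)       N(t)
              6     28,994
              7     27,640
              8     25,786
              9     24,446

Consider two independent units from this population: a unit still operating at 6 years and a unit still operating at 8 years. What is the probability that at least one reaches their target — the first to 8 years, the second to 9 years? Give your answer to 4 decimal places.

0.9943

p₁ = N(8)/N(6) = 25,786/28,994 = 0.889356; p₂ = N(9)/N(8) = 24,446/25,786 = 0.948034.
P(at least one) = 1 − (1−p₁)(1−p₂) = 1 − 0.110644 × 0.051966 = 0.994250.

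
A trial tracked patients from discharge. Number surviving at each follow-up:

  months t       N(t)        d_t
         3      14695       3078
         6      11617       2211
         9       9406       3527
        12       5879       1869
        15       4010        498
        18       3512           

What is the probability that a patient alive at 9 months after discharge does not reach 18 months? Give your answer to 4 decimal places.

P(die before 18 | alive at 9) = 1 − N(18)/N(9) = 1 − 3512/9406 = (5894)/9406 = 0.626621.

0.6266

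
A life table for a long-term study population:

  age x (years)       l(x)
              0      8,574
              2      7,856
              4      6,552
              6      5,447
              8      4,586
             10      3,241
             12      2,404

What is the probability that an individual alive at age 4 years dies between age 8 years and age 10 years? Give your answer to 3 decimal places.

0.205

This is the probability of reaching 8 but not 10, conditional on being alive at 4: (l(8) − l(10)) / l(4).
= (4,586 − 3,241) / 6,552 = 1,345 / 6,552 = 0.205281.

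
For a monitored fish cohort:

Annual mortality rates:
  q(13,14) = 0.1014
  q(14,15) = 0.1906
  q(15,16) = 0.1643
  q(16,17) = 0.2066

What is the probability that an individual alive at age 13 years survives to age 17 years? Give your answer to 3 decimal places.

The overall survival probability is (1 − 0.1014) × (1 − 0.1906) × (1 − 0.1643) × (1 − 0.2066).
= 0.8986 × 0.8094 × 0.8357 × 0.7934 = 0.482250.

0.482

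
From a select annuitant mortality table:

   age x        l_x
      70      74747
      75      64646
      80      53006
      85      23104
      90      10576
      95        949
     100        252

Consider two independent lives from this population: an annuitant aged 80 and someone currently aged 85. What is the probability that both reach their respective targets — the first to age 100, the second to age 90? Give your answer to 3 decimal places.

p₁ = l_100/l_80 = 252/53006 = 0.004754; p₂ = l_90/l_85 = 10576/23104 = 0.457756.
P(both) = p₁ × p₂ = 0.004754 × 0.457756 = 0.002176.

0.002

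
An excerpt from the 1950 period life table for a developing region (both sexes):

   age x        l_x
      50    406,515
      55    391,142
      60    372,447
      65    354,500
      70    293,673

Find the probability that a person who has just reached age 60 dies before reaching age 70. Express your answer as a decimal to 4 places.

P(die before 70 | alive at 60) = 1 − l_70/l_60 = 1 − 293,673/372,447 = (78,774)/372,447 = 0.211504.

0.2115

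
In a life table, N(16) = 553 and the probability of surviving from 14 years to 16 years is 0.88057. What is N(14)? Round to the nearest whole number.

628

N(14) = N(16) / p = 553 / 0.88057 = 628.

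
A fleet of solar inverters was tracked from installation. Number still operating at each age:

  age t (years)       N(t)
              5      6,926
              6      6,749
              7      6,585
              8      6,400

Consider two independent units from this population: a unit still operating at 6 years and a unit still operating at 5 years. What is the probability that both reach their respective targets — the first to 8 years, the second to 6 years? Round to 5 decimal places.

0.92405

p₁ = N(8)/N(6) = 6,400/6,749 = 0.948289; p₂ = N(6)/N(5) = 6,749/6,926 = 0.974444.
P(both) = p₁ × p₂ = 0.948289 × 0.974444 = 0.924055.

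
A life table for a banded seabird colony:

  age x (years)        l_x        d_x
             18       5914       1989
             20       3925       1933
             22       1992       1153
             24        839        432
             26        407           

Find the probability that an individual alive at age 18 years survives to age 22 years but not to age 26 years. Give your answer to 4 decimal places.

This is the probability of reaching 22 but not 26, conditional on being alive at 18: (l_22 − l_26) / l_18.
= (1992 − 407) / 5914 = 1585 / 5914 = 0.268008.

0.2680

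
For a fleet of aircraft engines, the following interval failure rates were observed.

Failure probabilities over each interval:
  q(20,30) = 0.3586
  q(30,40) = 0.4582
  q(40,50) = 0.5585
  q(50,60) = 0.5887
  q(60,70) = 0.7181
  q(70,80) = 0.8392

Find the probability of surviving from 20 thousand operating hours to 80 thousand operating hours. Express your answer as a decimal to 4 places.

0.0029

Survival from 20 to 80 is the product of surviving each interval: (1 − 0.3586) × (1 − 0.4582) × (1 − 0.5585) × (1 − 0.5887) × (1 − 0.7181) × (1 − 0.8392).
= 0.6414 × 0.5418 × 0.4415 × 0.4113 × 0.2819 × 0.1608 = 0.002860.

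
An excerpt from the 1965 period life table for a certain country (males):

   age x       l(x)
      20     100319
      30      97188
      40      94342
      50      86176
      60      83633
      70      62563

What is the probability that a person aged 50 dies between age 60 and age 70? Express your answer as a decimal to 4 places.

0.2445

This is the probability of reaching 60 but not 70, conditional on being alive at 50: (l(60) − l(70)) / l(50).
= (83633 − 62563) / 86176 = 21070 / 86176 = 0.244500.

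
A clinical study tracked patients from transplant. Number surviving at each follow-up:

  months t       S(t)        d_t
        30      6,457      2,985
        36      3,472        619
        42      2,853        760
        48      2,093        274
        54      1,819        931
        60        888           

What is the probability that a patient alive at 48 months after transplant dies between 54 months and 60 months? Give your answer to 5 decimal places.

0.44482

This is the probability of reaching 54 but not 60, conditional on being alive at 48: (S(54) − S(60)) / S(48).
= (1,819 − 888) / 2,093 = 931 / 2,093 = 0.444816.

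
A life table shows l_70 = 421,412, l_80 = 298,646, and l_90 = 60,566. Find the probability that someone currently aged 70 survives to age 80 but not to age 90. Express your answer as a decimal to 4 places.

We want 10|10q70 = (l_80 − l_90)/l_70.
This is the probability of reaching 80 but not 90, conditional on being alive at 70: (l_80 − l_90) / l_70.
= (298,646 − 60,566) / 421,412 = 238,080 / 421,412 = 0.564958.

0.5650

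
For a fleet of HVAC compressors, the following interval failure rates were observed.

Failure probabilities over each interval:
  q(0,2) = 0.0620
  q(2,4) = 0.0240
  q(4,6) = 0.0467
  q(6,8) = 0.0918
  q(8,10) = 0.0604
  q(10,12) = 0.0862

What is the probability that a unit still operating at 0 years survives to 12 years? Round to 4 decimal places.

0.6805

P(survive 0→12) = (1 − 0.0620) × (1 − 0.0240) × (1 − 0.0467) × (1 − 0.0918) × (1 − 0.0604) × (1 − 0.0862).
= 0.9380 × 0.9760 × 0.9533 × 0.9082 × 0.9396 × 0.9138 = 0.680547.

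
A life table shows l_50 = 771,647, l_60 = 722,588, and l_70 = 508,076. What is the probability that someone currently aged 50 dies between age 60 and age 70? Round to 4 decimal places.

We want 10|10q50 = (l_60 − l_70)/l_50.
This is the probability of reaching 60 but not 70, conditional on being alive at 50: (l_60 − l_70) / l_50.
= (722,588 − 508,076) / 771,647 = 214,512 / 771,647 = 0.277992.

0.2780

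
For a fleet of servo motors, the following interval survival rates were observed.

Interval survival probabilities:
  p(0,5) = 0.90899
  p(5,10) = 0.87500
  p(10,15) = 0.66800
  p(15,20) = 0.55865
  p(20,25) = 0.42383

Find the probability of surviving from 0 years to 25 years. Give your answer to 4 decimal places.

0.1258

Chaining the interval survival probabilities: 0.90899 × 0.87500 × 0.66800 × 0.55865 × 0.42383.
= 0.125798.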